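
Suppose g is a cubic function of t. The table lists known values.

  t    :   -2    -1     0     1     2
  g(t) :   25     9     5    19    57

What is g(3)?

125

First differences: -16, -4, 14, 38. Second differences: 12, 18, 24. Third differences: 6, 6.
Level-3 differences are constant, so g has degree 3.
Extending the table by one column gives the next first difference 68, so g(3) = 57 + 68 = 125.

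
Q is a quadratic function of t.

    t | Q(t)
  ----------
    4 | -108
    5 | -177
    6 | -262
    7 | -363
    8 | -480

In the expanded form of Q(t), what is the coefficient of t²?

-8

First differences: -69, -85, -101, -117. Second differences: -16, -16, -16.
Level-2 differences are constant, so Q has degree 2.
Fitting a degree-2 polynomial gives Q(t) = -8t² + 3t + 8.
The coefficient of t² is -8.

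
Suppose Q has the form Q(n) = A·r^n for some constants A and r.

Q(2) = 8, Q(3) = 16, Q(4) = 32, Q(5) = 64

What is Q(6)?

Consecutive ratio: 16/8 = 2, and 32/16 = 2, so r = 2.
Then A·2^2 = 8 gives A = 2, and Q(n) = 2·2^n.
Q(6) = 2·2^6 = 128.

128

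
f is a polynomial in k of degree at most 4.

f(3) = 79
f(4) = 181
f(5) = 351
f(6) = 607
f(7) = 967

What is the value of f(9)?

First differences: 102, 170, 256, 360. Second differences: 68, 86, 104. Third differences: 18, 18.
Level-3 differences are constant, so f has degree 3.
Fitting a degree-3 polynomial gives f(k) = 3k³ - 2k² + 5k + 1.
Then f(9) = 2071.

2071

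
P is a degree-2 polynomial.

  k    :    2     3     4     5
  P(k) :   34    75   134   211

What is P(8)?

Write P(k) = ak² + bk + c; the 4 given values yield a linear system in the 3 coefficients.
Solving, P(k) = 9k² - 4k + 6.
Then P(8) = 550.

550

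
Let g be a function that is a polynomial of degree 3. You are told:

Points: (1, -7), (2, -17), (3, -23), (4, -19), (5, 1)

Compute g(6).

First differences: -10, -6, 4, 20. Second differences: 4, 10, 16. Third differences: 6, 6.
Level-3 differences are constant, so g has degree 3.
Fitting a degree-3 polynomial gives g(m) = m³ - 4m² - 5m + 1.
Then g(6) = 43.

43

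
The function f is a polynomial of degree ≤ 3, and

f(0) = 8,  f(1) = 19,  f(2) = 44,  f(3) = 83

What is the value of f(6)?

First differences: 11, 25, 39. Second differences: 14, 14.
Level-2 differences are constant, so f has degree 2.
Fitting a degree-2 polynomial gives f(t) = 7t² + 4t + 8.
Then f(6) = 284.

284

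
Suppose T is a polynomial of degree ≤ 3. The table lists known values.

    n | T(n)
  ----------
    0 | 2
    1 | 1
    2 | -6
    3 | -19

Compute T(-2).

-14

First differences: -1, -7, -13. Second differences: -6, -6.
Level-2 differences are constant, so T has degree 2.
Fitting a degree-2 polynomial gives T(n) = -3n² + 2n + 2.
Then T(-2) = -14.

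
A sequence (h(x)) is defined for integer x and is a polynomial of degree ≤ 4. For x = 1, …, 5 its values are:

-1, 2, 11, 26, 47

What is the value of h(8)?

146

First differences: 3, 9, 15, 21. Second differences: 6, 6, 6.
Level-2 differences are constant, so h has degree 2.
Fitting a degree-2 polynomial gives h(x) = 3x² - 6x + 2.
Then h(8) = 146.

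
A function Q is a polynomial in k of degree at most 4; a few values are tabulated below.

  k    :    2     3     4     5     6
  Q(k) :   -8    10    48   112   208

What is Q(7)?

342

First differences: 18, 38, 64, 96. Second differences: 20, 26, 32. Third differences: 6, 6.
Level-3 differences are constant, so Q has degree 3.
Extending the table by one column gives the next first difference 134, so Q(7) = 208 + 134 = 342.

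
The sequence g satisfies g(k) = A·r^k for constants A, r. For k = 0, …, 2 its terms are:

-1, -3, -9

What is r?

Consecutive ratio: -3/(-1) = 3, and -9/(-3) = 3, so r = 3.
Then A·3^0 = -1 gives A = -1, and g(k) = -1·3^k.

3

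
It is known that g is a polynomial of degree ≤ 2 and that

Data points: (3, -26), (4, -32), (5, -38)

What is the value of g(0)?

First differences: -6, -6.
Level-1 differences are constant, so g has degree 1.
Fitting a degree-1 polynomial gives g(m) = -6m - 8.
Then g(0) = -8.

-8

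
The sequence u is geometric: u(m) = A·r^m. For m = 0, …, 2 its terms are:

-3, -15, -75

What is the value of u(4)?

Consecutive ratio: -15/(-3) = 5, and -75/(-15) = 5, so r = 5.
Then A·5^0 = -3 gives A = -3, and u(m) = -3·5^m.
u(4) = -3·5^4 = -1875.

-1875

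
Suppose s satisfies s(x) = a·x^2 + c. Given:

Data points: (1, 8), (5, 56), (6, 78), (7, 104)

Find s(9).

168

From s(1) = 8 and s(5) = 56: 1a + c = 8 and 25a + c = 56.
Subtracting: 24a = 48, so a = 2; then c = 8 − 2·1 = 6.
So s(x) = 2x² + 6, and s(9) = 168.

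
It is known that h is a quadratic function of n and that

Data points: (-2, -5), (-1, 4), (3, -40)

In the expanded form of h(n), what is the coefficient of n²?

-4

Write h(n) = an² + bn + c; the 3 given values yield a linear system in the 3 coefficients.
Solving, h(n) = -4n² - 3n + 5.
The coefficient of n² is -4.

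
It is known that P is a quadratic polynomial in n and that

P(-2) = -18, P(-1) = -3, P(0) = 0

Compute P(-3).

Write P(n) = an² + bn + c; the 3 given values yield a linear system in the 3 coefficients.
Solving, P(n) = -6n² - 3n.
Then P(-3) = -45.

-45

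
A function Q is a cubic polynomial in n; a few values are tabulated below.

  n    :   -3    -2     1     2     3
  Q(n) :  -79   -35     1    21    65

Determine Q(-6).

-475

Write Q(n) = an³ + bn² + cn + d; the 5 given values yield a linear system in the 4 coefficients.
Solving, Q(n) = 2n³ + 6n - 7.
Then Q(-6) = -475.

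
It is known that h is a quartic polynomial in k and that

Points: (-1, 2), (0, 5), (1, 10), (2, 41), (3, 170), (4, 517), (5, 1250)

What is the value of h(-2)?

First differences: 3, 5, 31, 129, 347, 733. Second differences: 2, 26, 98, 218, 386. Third differences: 24, 72, 120, 168. Fourth differences: 48, 48, 48.
Level-4 differences are constant, so h has degree 4.
Fitting a degree-4 polynomial gives h(k) = 2k^4 - k² + 4k + 5.
Then h(-2) = 25.

25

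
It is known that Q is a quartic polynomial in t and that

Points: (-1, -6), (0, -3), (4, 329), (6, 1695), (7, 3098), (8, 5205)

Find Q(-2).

-25

Write Q(t) = at^4 + bt³ + ct² + dt + e; the 6 given values yield a linear system in the 5 coefficients.
Solving, Q(t) = t^4 + 3t³ - 6t² - 5t - 3.
Then Q(-2) = -25.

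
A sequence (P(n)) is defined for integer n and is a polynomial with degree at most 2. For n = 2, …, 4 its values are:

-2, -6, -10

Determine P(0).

6

Write P(n) = an² + bn + c; the 3 given values yield a linear system in the 3 coefficients.
Solving, the leading coefficient vanishes, and P(n) = -4n + 6.
Then P(0) = 6.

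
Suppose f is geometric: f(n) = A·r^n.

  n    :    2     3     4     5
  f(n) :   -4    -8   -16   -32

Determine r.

Consecutive ratio: -8/(-4) = 2, and -16/(-8) = 2, so r = 2.
Then A·2^2 = -4 gives A = -1, and f(n) = -1·2^n.

2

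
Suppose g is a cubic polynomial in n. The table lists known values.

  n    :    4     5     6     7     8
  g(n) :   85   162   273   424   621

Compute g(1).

First differences: 77, 111, 151, 197. Second differences: 34, 40, 46. Third differences: 6, 6.
Level-3 differences are constant, so g has degree 3.
Fitting a degree-3 polynomial gives g(n) = n³ + 2n² - 2n - 3.
Then g(1) = -2.

-2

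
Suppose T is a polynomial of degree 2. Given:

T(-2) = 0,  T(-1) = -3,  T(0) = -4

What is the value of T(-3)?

Write T(m) = am² + bm + c; the 3 given values yield a linear system in the 3 coefficients.
Solving, T(m) = m² - 4.
Then T(-3) = 5.

5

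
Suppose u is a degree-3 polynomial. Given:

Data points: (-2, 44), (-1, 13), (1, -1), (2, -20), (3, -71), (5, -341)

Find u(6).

Write u(x) = ax³ + bx² + cx + d; the 6 given values yield a linear system in the 4 coefficients.
Solving, u(x) = -3x³ + 2x² - 4x + 4.
Then u(6) = -596.

-596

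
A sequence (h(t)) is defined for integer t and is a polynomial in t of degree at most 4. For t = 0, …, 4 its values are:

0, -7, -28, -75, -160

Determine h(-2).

Write h(t) = at^4 + bt³ + ct² + dt + e; the 5 given values yield a linear system in the 5 coefficients.
Solving, the leading coefficient vanishes, and h(t) = -2t³ - t² - 4t.
Then h(-2) = 20.

20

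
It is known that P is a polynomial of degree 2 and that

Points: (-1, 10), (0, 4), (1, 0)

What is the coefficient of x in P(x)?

-5

Write P(x) = ax² + bx + c; the 3 given values yield a linear system in the 3 coefficients.
Solving, P(x) = x² - 5x + 4.
The coefficient of x is -5.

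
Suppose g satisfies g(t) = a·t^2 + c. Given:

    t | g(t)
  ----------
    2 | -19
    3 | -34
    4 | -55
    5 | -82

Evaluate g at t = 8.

-199

From g(2) = -19 and g(3) = -34: 4a + c = -19 and 9a + c = -34.
Subtracting: 5a = -15, so a = -3; then c = -19 − (-3)·4 = -7.
So g(t) = -3t² − 7, and g(8) = -199.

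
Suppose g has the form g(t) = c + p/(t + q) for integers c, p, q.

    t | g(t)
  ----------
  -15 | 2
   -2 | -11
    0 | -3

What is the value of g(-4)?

13

(g(t) − c)(t + q) = p for each data point; the three points give a linear system in c and q, then p follows.
Solving: c = 1, q = 3, p = -12, so g(t) = 1 − 12/(t + 3).
Then g(-4) = 1 − 12/(-1) = 13.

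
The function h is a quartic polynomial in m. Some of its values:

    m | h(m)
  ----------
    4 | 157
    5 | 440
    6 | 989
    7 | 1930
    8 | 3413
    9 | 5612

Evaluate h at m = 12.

18605

Write h(m) = am^4 + bm³ + cm² + dm + e; the 6 given values yield a linear system in the 5 coefficients.
Solving, h(m) = m^4 - m³ - 3m² + 2m + 5.
Then h(12) = 18605.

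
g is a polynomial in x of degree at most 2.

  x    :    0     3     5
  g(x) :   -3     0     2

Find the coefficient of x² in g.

Write g(x) = ax² + bx + c; the 3 given values yield a linear system in the 3 coefficients.
Solving, the leading coefficient vanishes, and g(x) = x - 3.
The coefficient of x² is 0.

0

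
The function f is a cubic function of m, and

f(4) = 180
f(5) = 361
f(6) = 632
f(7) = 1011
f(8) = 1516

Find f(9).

2165

First differences: 181, 271, 379, 505. Second differences: 90, 108, 126. Third differences: 18, 18.
Level-3 differences are constant, so f has degree 3.
Extending the table by one column gives the next first difference 649, so f(9) = 1516 + 649 = 2165.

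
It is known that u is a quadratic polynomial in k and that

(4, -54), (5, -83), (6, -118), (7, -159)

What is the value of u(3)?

First differences: -29, -35, -41. Second differences: -6, -6.
Level-2 differences are constant, so u has degree 2.
Fitting a degree-2 polynomial gives u(k) = -3k² - 2k + 2.
Then u(3) = -31.

-31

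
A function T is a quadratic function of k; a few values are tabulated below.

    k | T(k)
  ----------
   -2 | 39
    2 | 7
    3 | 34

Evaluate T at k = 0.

-5

Write T(k) = ak² + bk + c; the 3 given values yield a linear system in the 3 coefficients.
Solving, T(k) = 7k² - 8k - 5.
Then T(0) = -5.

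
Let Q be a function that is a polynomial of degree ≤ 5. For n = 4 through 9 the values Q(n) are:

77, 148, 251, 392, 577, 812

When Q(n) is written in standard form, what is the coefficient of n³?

1

First differences: 71, 103, 141, 185, 235. Second differences: 32, 38, 44, 50. Third differences: 6, 6, 6.
Level-3 differences are constant, so Q has degree 3.
Fitting a degree-3 polynomial gives Q(n) = n³ + n² + n - 7.
The coefficient of n³ is 1.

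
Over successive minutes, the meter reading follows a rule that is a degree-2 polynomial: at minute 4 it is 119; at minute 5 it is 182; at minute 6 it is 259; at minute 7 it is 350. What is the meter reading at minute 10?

Write the value at x as f(x).
First differences: 63, 77, 91. Second differences: 14, 14.
Level-2 differences are constant, so f has degree 2.
Fitting a degree-2 polynomial gives f(x) = 7x² + 7.
Then f(10) = 707.

707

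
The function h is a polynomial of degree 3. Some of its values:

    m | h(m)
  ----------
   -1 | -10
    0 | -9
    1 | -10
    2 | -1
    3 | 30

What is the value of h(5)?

First differences: 1, -1, 9, 31. Second differences: -2, 10, 22. Third differences: 12, 12.
Level-3 differences are constant, so h has degree 3.
Fitting a degree-3 polynomial gives h(m) = 2m³ - m² - 2m - 9.
Then h(5) = 206.

206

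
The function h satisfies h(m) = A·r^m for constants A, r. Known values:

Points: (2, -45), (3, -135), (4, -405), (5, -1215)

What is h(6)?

-3645

Consecutive ratio: -135/(-45) = 3, and -405/(-135) = 3, so r = 3.
Then A·3^2 = -45 gives A = -5, and h(m) = -5·3^m.
h(6) = -5·3^6 = -3645.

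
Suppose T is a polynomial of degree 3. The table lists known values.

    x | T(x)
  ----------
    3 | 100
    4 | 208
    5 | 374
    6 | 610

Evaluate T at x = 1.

10

Write T(x) = ax³ + bx² + cx + d; the 4 given values yield a linear system in the 4 coefficients.
Solving, T(x) = 2x³ + 5x² - x + 4.
Then T(1) = 10.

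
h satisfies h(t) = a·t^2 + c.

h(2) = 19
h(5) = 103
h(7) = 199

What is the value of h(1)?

From h(2) = 19 and h(5) = 103: 4a + c = 19 and 25a + c = 103.
Subtracting: 21a = 84, so a = 4; then c = 19 − 4·4 = 3.
So h(t) = 4t² + 3, and h(1) = 7.

7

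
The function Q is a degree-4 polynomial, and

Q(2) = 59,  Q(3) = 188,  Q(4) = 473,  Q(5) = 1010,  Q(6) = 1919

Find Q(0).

5

Write Q(t) = at^4 + bt³ + ct² + dt + e; the 5 given values yield a linear system in the 5 coefficients.
Solving, Q(t) = t^4 + 2t³ + 5t² + t + 5.
Then Q(0) = 5.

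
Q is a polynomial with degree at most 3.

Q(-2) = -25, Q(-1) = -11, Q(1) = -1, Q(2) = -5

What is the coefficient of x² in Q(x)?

-3

Write Q(x) = ax³ + bx² + cx + d; the 4 given values yield a linear system in the 4 coefficients.
Solving, the leading coefficient vanishes, and Q(x) = -3x² + 5x - 3.
The coefficient of x² is -3.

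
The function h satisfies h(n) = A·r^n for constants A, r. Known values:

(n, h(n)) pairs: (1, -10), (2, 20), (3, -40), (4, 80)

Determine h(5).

Consecutive ratio: 20/(-10) = -2, and -40/20 = -2, so r = -2.
Then A·(-2)^1 = -10 gives A = 5, and h(n) = 5·(-2)^n.
h(5) = 5·(-2)^5 = -160.

-160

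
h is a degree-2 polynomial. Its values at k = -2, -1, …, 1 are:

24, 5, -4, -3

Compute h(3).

29

Write h(k) = ak² + bk + c; the 4 given values yield a linear system in the 3 coefficients.
Solving, h(k) = 5k² - 4k - 4.
Then h(3) = 29.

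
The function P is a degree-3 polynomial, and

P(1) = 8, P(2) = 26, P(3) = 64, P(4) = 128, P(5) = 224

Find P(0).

First differences: 18, 38, 64, 96. Second differences: 20, 26, 32. Third differences: 6, 6.
Level-3 differences are constant, so P has degree 3.
Fitting a degree-3 polynomial gives P(x) = x³ + 4x² - x + 4.
Then P(0) = 4.

4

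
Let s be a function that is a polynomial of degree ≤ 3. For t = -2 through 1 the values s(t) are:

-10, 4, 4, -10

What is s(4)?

-136

First differences: 14, 0, -14. Second differences: -14, -14.
Level-2 differences are constant, so s has degree 2.
Fitting a degree-2 polynomial gives s(t) = -7t² - 7t + 4.
Then s(4) = -136.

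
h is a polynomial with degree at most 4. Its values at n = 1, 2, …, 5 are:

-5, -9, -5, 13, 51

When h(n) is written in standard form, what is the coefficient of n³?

Write h(n) = an^4 + bn³ + cn² + dn + e; the 5 given values yield a linear system in the 5 coefficients.
Solving, the leading coefficient vanishes, and h(n) = n³ - 2n² - 5n + 1.
The coefficient of n³ is 1.

1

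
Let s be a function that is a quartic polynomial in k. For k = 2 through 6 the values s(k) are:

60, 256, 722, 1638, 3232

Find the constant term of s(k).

Write s(k) = ak^4 + bk³ + ck² + dk + e; the 5 given values yield a linear system in the 5 coefficients.
Solving, s(k) = 2k^4 + 2k³ + 7k² - 7k - 2.
The constant term is s(0) = -2.

-2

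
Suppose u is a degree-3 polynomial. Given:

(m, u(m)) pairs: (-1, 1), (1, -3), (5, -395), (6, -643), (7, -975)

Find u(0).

5

Write u(m) = am³ + bm² + cm + d; the 5 given values yield a linear system in the 4 coefficients.
Solving, u(m) = -2m³ - 6m² + 5.
Then u(0) = 5.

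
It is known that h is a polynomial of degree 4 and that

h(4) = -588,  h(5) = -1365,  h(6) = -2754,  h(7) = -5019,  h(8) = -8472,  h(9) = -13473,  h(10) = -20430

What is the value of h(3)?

Write h(k) = ak^4 + bk³ + ck² + dk + e; the 7 given values yield a linear system in the 5 coefficients.
Solving, h(k) = -2k^4 - 4k² - 3k.
Then h(3) = -207.

-207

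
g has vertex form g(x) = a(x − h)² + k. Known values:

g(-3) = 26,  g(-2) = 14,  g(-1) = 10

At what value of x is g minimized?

First differences -12, -4; second difference 8 = 2a, so a = 4.
Expanding, the x-coefficient is −2ah = -8h; matching it to the data gives h = -1, and then k = 10.
So g(x) = 4(x + 1)² + 10.
Hence h = -1.

-1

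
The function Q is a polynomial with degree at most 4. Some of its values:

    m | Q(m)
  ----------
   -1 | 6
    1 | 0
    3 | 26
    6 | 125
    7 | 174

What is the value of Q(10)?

369

Write Q(m) = am^4 + bm³ + cm² + dm + e; the 5 given values yield a linear system in the 5 coefficients.
Solving, the top 2 coefficients vanish, and Q(m) = 4m² - 3m - 1.
Then Q(10) = 369.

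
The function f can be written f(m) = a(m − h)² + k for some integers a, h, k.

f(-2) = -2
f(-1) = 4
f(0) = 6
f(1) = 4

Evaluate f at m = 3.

-12

First differences 6, 2, -2; second difference -4 = 2a, so a = -2.
Expanding, the m-coefficient is −2ah = 4h; matching it to the data gives h = 0, and then k = 6.
So f(m) = -2(m + 0)² + 6.
f(3) = -2·3² + 6 = -12.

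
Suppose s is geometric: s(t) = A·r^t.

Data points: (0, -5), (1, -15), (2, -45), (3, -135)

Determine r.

3

Consecutive ratio: -15/(-5) = 3, and -45/(-15) = 3, so r = 3.
Then A·3^0 = -5 gives A = -5, and s(t) = -5·3^t.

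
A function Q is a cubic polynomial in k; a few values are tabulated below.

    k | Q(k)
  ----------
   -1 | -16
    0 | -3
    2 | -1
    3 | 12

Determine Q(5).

122

Write Q(k) = ak³ + bk² + ck + d; the 4 given values yield a linear system in the 4 coefficients.
Solving, Q(k) = 2k³ - 6k² + 5k - 3.
Then Q(5) = 122.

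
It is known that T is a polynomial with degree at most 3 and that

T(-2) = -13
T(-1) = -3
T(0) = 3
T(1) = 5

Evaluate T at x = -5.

-67

First differences: 10, 6, 2. Second differences: -4, -4.
Level-2 differences are constant, so T has degree 2.
Fitting a degree-2 polynomial gives T(x) = -2x² + 4x + 3.
Then T(-5) = -67.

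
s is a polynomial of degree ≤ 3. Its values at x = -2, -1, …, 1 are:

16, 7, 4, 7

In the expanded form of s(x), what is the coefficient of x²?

Write s(x) = ax³ + bx² + cx + d; the 4 given values yield a linear system in the 4 coefficients.
Solving, the leading coefficient vanishes, and s(x) = 3x² + 4.
The coefficient of x² is 3.

3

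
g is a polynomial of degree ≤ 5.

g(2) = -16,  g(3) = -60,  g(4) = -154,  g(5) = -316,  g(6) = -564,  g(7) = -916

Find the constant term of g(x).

-6

First differences: -44, -94, -162, -248, -352. Second differences: -50, -68, -86, -104. Third differences: -18, -18, -18.
Level-3 differences are constant, so g has degree 3.
Fitting a degree-3 polynomial gives g(x) = -3x³ + 2x² + 3x - 6.
The constant term is g(0) = -6.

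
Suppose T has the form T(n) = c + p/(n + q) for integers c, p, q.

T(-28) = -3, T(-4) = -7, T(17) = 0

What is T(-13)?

-4

(T(n) − c)(n + q) = p for each data point; the three points give a linear system in c and q, then p follows.
Solving: c = -2, q = -2, p = 30, so T(n) = -2 + 30/(n − 2).
Then T(-13) = -2 + 30/(-15) = -4.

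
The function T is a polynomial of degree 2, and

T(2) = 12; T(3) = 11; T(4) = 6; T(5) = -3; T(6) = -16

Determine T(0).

2

First differences: -1, -5, -9, -13. Second differences: -4, -4, -4.
Level-2 differences are constant, so T has degree 2.
Fitting a degree-2 polynomial gives T(n) = -2n² + 9n + 2.
Then T(0) = 2.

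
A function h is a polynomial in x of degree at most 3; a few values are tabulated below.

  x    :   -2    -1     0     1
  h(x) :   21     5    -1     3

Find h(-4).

Write h(x) = ax³ + bx² + cx + d; the 4 given values yield a linear system in the 4 coefficients.
Solving, the leading coefficient vanishes, and h(x) = 5x² - x - 1.
Then h(-4) = 83.

83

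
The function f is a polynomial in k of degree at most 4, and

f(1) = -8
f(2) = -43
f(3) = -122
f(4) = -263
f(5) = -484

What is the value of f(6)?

-803

First differences: -35, -79, -141, -221. Second differences: -44, -62, -80. Third differences: -18, -18.
Level-3 differences are constant, so f has degree 3.
Fitting a degree-3 polynomial gives f(k) = -3k³ - 4k² - 2k + 1.
Then f(6) = -803.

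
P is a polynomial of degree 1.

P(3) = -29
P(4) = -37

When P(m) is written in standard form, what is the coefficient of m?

-8

Write P(m) = am + b; the 2 given values yield a linear system in the 2 coefficients.
Solving, P(m) = -8m - 5.
The coefficient of m is -8.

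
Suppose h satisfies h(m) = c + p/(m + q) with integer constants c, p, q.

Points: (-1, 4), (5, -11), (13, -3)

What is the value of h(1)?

(h(m) − c)(m + q) = p for each data point; the three points give a linear system in c and q, then p follows.
Solving: c = -1, q = -3, p = -20, so h(m) = -1 − 20/(m − 3).
Then h(1) = -1 − 20/(-2) = 9.

9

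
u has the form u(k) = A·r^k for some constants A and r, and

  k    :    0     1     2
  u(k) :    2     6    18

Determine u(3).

Consecutive ratio: 6/2 = 3, and 18/6 = 3, so r = 3.
Then A·3^0 = 2 gives A = 2, and u(k) = 2·3^k.
u(3) = 2·3^3 = 54.

54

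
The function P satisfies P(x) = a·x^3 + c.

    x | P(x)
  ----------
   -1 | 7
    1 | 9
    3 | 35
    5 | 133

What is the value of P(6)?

224

From P(-1) = 7 and P(1) = 9: -1a + c = 7 and 1a + c = 9.
Subtracting: 2a = 2, so a = 1; then c = 7 − 1·(-1) = 8.
So P(x) = 1x³ + 8, and P(6) = 224.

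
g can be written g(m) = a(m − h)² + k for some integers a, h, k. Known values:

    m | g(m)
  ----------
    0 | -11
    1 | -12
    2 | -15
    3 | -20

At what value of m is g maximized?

0

First differences -1, -3, -5; second difference -2 = 2a, so a = -1.
Expanding, the m-coefficient is −2ah = 2h; matching it to the data gives h = 0, and then k = -11.
So g(m) = -1(m + 0)² − 11.
Hence h = 0.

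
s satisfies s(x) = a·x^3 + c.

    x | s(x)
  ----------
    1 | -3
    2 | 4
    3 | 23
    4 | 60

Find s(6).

From s(1) = -3 and s(2) = 4: 1a + c = -3 and 8a + c = 4.
Subtracting: 7a = 7, so a = 1; then c = -3 − 1·1 = -4.
So s(x) = 1x³ − 4, and s(6) = 212.

212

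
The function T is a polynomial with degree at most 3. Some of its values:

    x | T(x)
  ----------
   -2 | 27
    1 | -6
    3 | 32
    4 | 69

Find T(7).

Write T(x) = ax³ + bx² + cx + d; the 4 given values yield a linear system in the 4 coefficients.
Solving, the leading coefficient vanishes, and T(x) = 6x² - 5x - 7.
Then T(7) = 252.

252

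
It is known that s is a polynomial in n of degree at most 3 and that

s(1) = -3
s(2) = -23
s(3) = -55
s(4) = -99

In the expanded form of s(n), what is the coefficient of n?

First differences: -20, -32, -44. Second differences: -12, -12.
Level-2 differences are constant, so s has degree 2.
Fitting a degree-2 polynomial gives s(n) = -6n² - 2n + 5.
The coefficient of n is -2.

-2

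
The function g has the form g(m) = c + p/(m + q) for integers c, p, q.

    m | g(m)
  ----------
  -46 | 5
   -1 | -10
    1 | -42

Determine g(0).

(g(m) − c)(m + q) = p for each data point; the three points give a linear system in c and q, then p follows.
Solving: c = 6, q = -2, p = 48, so g(m) = 6 + 48/(m − 2).
Then g(0) = 6 + 48/(-2) = -18.

-18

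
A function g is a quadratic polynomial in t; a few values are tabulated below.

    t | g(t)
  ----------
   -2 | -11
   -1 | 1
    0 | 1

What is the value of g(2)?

Write g(t) = at² + bt + c; the 3 given values yield a linear system in the 3 coefficients.
Solving, g(t) = -6t² - 6t + 1.
Then g(2) = -35.

-35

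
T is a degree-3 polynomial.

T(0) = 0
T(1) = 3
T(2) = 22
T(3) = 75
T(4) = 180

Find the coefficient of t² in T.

First differences: 3, 19, 53, 105. Second differences: 16, 34, 52. Third differences: 18, 18.
Level-3 differences are constant, so T has degree 3.
Fitting a degree-3 polynomial gives T(t) = 3t³ - t² + t.
The coefficient of t² is -1.

-1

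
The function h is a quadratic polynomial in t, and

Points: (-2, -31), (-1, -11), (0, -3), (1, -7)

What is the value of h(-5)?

-163

First differences: 20, 8, -4. Second differences: -12, -12.
Level-2 differences are constant, so h has degree 2.
Fitting a degree-2 polynomial gives h(t) = -6t² + 2t - 3.
Then h(-5) = -163.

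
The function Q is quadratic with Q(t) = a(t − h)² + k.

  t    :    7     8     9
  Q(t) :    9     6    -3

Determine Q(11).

First differences -3, -9; second difference -6 = 2a, so a = -3.
Expanding, the t-coefficient is −2ah = 6h; matching it to the data gives h = 7, and then k = 9.
So Q(t) = -3(t − 7)² + 9.
Q(11) = -3·4² + 9 = -39.

-39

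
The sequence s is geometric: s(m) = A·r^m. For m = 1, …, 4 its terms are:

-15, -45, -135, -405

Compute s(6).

-3645

Consecutive ratio: -45/(-15) = 3, and -135/(-45) = 3, so r = 3.
Then A·3^1 = -15 gives A = -5, and s(m) = -5·3^m.
s(6) = -5·3^6 = -3645.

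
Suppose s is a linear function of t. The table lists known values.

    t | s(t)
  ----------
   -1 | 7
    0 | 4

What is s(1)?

1

Write s(t) = at + b; the 2 given values yield a linear system in the 2 coefficients.
Solving, s(t) = -3t + 4.
Then s(1) = 1.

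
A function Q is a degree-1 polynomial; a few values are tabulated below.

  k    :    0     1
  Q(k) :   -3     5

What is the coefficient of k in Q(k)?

8

Write Q(k) = ak + b; the 2 given values yield a linear system in the 2 coefficients.
Solving, Q(k) = 8k - 3.
The coefficient of k is 8.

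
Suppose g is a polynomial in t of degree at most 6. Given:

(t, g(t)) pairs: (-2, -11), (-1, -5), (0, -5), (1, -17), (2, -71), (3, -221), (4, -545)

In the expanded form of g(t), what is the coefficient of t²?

-5

First differences: 6, 0, -12, -54, -150, -324. Second differences: -6, -12, -42, -96, -174. Third differences: -6, -30, -54, -78. Fourth differences: -24, -24, -24.
Level-4 differences are constant, so g has degree 4.
Fitting a degree-4 polynomial gives g(t) = -t^4 - 3t³ - 5t² - 3t - 5.
The coefficient of t² is -5.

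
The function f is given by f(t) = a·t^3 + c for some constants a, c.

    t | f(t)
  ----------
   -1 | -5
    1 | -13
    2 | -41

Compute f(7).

-1381

From f(-1) = -5 and f(1) = -13: -1a + c = -5 and 1a + c = -13.
Subtracting: 2a = -8, so a = -4; then c = -5 − (-4)·(-1) = -9.
So f(t) = -4t³ − 9, and f(7) = -1381.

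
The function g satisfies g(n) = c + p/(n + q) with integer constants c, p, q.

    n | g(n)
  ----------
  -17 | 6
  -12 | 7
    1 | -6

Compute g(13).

2

(g(n) − c)(n + q) = p for each data point; the three points give a linear system in c and q, then p follows.
Solving: c = 4, q = 2, p = -30, so g(n) = 4 − 30/(n + 2).
Then g(13) = 4 − 30/15 = 2.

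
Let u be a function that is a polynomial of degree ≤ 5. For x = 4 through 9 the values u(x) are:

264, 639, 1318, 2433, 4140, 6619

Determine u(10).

10074

First differences: 375, 679, 1115, 1707, 2479. Second differences: 304, 436, 592, 772. Third differences: 132, 156, 180. Fourth differences: 24, 24.
Level-4 differences are constant, so u has degree 4.
Fitting a degree-4 polynomial gives u(x) = x^4 + x² - 3x + 4.
Then u(10) = 10074.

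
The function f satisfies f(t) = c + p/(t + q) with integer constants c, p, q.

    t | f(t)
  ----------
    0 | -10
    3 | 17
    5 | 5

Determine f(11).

1

(f(t) − c)(t + q) = p for each data point; the three points give a linear system in c and q, then p follows.
Solving: c = -1, q = -2, p = 18, so f(t) = -1 + 18/(t − 2).
Then f(11) = -1 + 18/9 = 1.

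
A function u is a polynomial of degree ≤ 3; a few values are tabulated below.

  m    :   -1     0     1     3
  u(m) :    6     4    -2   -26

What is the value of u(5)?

-66

Write u(m) = am³ + bm² + cm + d; the 4 given values yield a linear system in the 4 coefficients.
Solving, the leading coefficient vanishes, and u(m) = -2m² - 4m + 4.
Then u(5) = -66.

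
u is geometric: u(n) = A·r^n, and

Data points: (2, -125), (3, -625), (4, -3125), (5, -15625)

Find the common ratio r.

5

Consecutive ratio: -625/(-125) = 5, and -3125/(-625) = 5, so r = 5.
Then A·5^2 = -125 gives A = -5, and u(n) = -5·5^n.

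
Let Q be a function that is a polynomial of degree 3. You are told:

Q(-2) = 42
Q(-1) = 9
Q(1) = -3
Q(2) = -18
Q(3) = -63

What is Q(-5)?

465

Write Q(n) = an³ + bn² + cn + d; the 5 given values yield a linear system in the 4 coefficients.
Solving, Q(n) = -3n³ + 3n² - 3n.
Then Q(-5) = 465.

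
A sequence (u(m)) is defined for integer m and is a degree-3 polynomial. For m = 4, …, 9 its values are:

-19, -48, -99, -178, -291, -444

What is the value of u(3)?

-6

First differences: -29, -51, -79, -113, -153. Second differences: -22, -28, -34, -40. Third differences: -6, -6, -6.
Level-3 differences are constant, so u has degree 3.
Fitting a degree-3 polynomial gives u(m) = -m³ + 4m² - 4m - 3.
Then u(3) = -6.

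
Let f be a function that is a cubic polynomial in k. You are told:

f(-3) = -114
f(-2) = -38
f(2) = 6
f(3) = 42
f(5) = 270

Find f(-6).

Write f(k) = ak³ + bk² + ck + d; the 5 given values yield a linear system in the 4 coefficients.
Solving, f(k) = 3k³ - 4k² - k.
Then f(-6) = -786.

-786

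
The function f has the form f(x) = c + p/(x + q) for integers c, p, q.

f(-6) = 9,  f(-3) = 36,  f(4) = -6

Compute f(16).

-2

(f(x) − c)(x + q) = p for each data point; the three points give a linear system in c and q, then p follows.
Solving: c = 0, q = 2, p = -36, so f(x) = -36/(x + 2).
Then f(16) = 0 − 36/18 = -2.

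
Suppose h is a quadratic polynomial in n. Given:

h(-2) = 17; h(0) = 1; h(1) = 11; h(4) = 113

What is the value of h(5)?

171

Write h(n) = an² + bn + c; the 4 given values yield a linear system in the 3 coefficients.
Solving, h(n) = 6n² + 4n + 1.
Then h(5) = 171.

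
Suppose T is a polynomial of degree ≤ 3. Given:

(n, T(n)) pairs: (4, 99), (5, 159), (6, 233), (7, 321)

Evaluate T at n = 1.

First differences: 60, 74, 88. Second differences: 14, 14.
Level-2 differences are constant, so T has degree 2.
Fitting a degree-2 polynomial gives T(n) = 7n² - 3n - 1.
Then T(1) = 3.

3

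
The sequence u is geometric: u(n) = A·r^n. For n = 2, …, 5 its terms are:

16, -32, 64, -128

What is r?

-2

Consecutive ratio: -32/16 = -2, and 64/(-32) = -2, so r = -2.
Then A·(-2)^2 = 16 gives A = 4, and u(n) = 4·(-2)^n.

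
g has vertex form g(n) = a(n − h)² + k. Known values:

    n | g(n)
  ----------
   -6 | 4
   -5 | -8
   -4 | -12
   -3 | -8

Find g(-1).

24

First differences -12, -4, 4; second difference 8 = 2a, so a = 4.
Expanding, the n-coefficient is −2ah = -8h; matching it to the data gives h = -4, and then k = -12.
So g(n) = 4(n + 4)² − 12.
g(-1) = 4·3² − 12 = 24.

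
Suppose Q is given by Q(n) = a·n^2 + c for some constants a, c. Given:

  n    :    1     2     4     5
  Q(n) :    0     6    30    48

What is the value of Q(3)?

16

From Q(1) = 0 and Q(2) = 6: 1a + c = 0 and 4a + c = 6.
Subtracting: 3a = 6, so a = 2; then c = 0 − 2·1 = -2.
So Q(n) = 2n² − 2, and Q(3) = 16.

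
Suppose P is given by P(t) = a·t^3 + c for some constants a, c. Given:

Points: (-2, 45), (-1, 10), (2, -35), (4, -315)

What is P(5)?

-620

From P(-2) = 45 and P(-1) = 10: -8a + c = 45 and -1a + c = 10.
Subtracting: 7a = -35, so a = -5; then c = 45 − (-5)·(-8) = 5.
So P(t) = -5t³ + 5, and P(5) = -620.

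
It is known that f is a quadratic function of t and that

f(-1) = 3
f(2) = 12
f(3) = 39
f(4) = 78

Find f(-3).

57

Write f(t) = at² + bt + c; the 4 given values yield a linear system in the 3 coefficients.
Solving, f(t) = 6t² - 3t - 6.
Then f(-3) = 57.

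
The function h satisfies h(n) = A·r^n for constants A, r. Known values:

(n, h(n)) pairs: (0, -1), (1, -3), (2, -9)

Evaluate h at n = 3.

-27

Consecutive ratio: -3/(-1) = 3, and -9/(-3) = 3, so r = 3.
Then A·3^0 = -1 gives A = -1, and h(n) = -1·3^n.
h(3) = -1·3^3 = -27.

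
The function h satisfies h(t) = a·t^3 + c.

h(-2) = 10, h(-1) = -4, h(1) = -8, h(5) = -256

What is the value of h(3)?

From h(-2) = 10 and h(-1) = -4: -8a + c = 10 and -1a + c = -4.
Subtracting: 7a = -14, so a = -2; then c = 10 − (-2)·(-8) = -6.
So h(t) = -2t³ − 6, and h(3) = -60.

-60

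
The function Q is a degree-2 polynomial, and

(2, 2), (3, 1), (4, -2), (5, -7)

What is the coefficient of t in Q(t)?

First differences: -1, -3, -5. Second differences: -2, -2.
Level-2 differences are constant, so Q has degree 2.
Fitting a degree-2 polynomial gives Q(t) = -t² + 4t - 2.
The coefficient of t is 4.

4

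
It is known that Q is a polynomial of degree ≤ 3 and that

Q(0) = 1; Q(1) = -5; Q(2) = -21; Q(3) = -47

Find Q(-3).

Write Q(t) = at³ + bt² + ct + d; the 4 given values yield a linear system in the 4 coefficients.
Solving, the leading coefficient vanishes, and Q(t) = -5t² - t + 1.
Then Q(-3) = -41.

-41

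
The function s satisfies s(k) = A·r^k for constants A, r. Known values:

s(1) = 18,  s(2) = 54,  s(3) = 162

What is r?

Consecutive ratio: 54/18 = 3, and 162/54 = 3, so r = 3.
Then A·3^1 = 18 gives A = 6, and s(k) = 6·3^k.

3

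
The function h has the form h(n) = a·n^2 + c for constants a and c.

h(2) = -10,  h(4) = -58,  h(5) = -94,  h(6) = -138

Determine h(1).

From h(2) = -10 and h(4) = -58: 4a + c = -10 and 16a + c = -58.
Subtracting: 12a = -48, so a = -4; then c = -10 − (-4)·4 = 6.
So h(n) = -4n² + 6, and h(1) = 2.

2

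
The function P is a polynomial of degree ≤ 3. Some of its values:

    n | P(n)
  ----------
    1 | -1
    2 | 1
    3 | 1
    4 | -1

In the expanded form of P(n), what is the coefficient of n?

First differences: 2, 0, -2. Second differences: -2, -2.
Level-2 differences are constant, so P has degree 2.
Fitting a degree-2 polynomial gives P(n) = -n² + 5n - 5.
The coefficient of n is 5.

5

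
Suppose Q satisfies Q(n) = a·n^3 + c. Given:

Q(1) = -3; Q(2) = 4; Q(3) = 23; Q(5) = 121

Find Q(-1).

From Q(1) = -3 and Q(2) = 4: 1a + c = -3 and 8a + c = 4.
Subtracting: 7a = 7, so a = 1; then c = -3 − 1·1 = -4.
So Q(n) = 1n³ − 4, and Q(-1) = -5.

-5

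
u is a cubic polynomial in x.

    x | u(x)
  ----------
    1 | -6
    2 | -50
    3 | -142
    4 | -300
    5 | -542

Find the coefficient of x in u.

-5

First differences: -44, -92, -158, -242. Second differences: -48, -66, -84. Third differences: -18, -18.
Level-3 differences are constant, so u has degree 3.
Fitting a degree-3 polynomial gives u(x) = -3x³ - 6x² - 5x + 8.
The coefficient of x is -5.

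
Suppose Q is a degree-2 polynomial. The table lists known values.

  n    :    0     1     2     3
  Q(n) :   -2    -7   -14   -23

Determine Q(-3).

1

Write Q(n) = an² + bn + c; the 4 given values yield a linear system in the 3 coefficients.
Solving, Q(n) = -n² - 4n - 2.
Then Q(-3) = 1.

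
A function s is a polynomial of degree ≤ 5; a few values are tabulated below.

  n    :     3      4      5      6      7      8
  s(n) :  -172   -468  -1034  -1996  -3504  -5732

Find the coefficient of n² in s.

-2

First differences: -296, -566, -962, -1508, -2228. Second differences: -270, -396, -546, -720. Third differences: -126, -150, -174. Fourth differences: -24, -24.
Level-4 differences are constant, so s has degree 4.
Fitting a degree-4 polynomial gives s(n) = -n^4 - 3n³ - 2n² + 4n - 4.
The coefficient of n² is -2.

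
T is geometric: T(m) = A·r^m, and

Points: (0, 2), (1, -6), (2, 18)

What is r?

Consecutive ratio: -6/2 = -3, and 18/(-6) = -3, so r = -3.
Then A·(-3)^0 = 2 gives A = 2, and T(m) = 2·(-3)^m.

-3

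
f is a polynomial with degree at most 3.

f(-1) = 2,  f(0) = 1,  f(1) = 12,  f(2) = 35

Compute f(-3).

40

Write f(t) = at³ + bt² + ct + d; the 4 given values yield a linear system in the 4 coefficients.
Solving, the leading coefficient vanishes, and f(t) = 6t² + 5t + 1.
Then f(-3) = 40.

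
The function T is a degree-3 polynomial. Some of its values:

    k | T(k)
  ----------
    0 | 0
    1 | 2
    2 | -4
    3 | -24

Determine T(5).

Write T(k) = ak³ + bk² + ck + d; the 4 given values yield a linear system in the 4 coefficients.
Solving, T(k) = -k³ - k² + 4k.
Then T(5) = -130.

-130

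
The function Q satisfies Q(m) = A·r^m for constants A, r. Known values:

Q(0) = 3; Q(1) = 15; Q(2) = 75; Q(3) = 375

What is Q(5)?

9375

Consecutive ratio: 15/3 = 5, and 75/15 = 5, so r = 5.
Then A·5^0 = 3 gives A = 3, and Q(m) = 3·5^m.
Q(5) = 3·5^5 = 9375.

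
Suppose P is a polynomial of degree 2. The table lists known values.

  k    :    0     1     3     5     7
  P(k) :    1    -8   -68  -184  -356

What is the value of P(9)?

Write P(k) = ak² + bk + c; the 5 given values yield a linear system in the 3 coefficients.
Solving, P(k) = -7k² - 2k + 1.
Then P(9) = -584.

-584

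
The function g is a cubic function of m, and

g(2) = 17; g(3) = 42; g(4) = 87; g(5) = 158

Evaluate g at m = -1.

2

Write g(m) = am³ + bm² + cm + d; the 4 given values yield a linear system in the 4 coefficients.
Solving, g(m) = m³ + m² + m + 3.
Then g(-1) = 2.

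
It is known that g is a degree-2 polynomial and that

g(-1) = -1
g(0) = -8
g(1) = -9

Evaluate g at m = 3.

Write g(m) = am² + bm + c; the 3 given values yield a linear system in the 3 coefficients.
Solving, g(m) = 3m² - 4m - 8.
Then g(3) = 7.

7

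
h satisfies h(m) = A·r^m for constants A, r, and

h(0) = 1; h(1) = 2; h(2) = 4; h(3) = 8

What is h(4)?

16

Consecutive ratio: 2/1 = 2, and 4/2 = 2, so r = 2.
Then A·2^0 = 1 gives A = 1, and h(m) = 1·2^m.
h(4) = 1·2^4 = 16.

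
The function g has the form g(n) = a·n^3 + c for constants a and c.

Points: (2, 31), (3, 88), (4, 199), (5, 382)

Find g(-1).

From g(2) = 31 and g(3) = 88: 8a + c = 31 and 27a + c = 88.
Subtracting: 19a = 57, so a = 3; then c = 31 − 3·8 = 7.
So g(n) = 3n³ + 7, and g(-1) = 4.

4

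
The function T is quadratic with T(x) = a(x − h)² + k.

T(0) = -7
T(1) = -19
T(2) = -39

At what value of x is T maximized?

First differences -12, -20; second difference -8 = 2a, so a = -4.
Expanding, the x-coefficient is −2ah = 8h; matching it to the data gives h = -1, and then k = -3.
So T(x) = -4(x + 1)² − 3.
Hence h = -1.

-1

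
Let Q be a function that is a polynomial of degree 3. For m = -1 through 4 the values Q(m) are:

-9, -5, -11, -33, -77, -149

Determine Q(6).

-401

First differences: 4, -6, -22, -44, -72. Second differences: -10, -16, -22, -28. Third differences: -6, -6, -6.
Level-3 differences are constant, so Q has degree 3.
Fitting a degree-3 polynomial gives Q(m) = -m³ - 5m² - 5.
Then Q(6) = -401.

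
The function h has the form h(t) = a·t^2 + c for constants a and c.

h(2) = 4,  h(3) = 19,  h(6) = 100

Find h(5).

67

From h(2) = 4 and h(3) = 19: 4a + c = 4 and 9a + c = 19.
Subtracting: 5a = 15, so a = 3; then c = 4 − 3·4 = -8.
So h(t) = 3t² − 8, and h(5) = 67.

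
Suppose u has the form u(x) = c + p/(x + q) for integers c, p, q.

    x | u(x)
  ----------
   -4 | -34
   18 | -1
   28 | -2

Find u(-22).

-7

(u(x) − c)(x + q) = p for each data point; the three points give a linear system in c and q, then p follows.
Solving: c = -4, q = 2, p = 60, so u(x) = -4 + 60/(x + 2).
Then u(-22) = -4 + 60/(-20) = -7.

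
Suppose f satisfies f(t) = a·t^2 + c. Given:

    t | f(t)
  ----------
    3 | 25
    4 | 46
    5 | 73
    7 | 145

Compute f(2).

From f(3) = 25 and f(4) = 46: 9a + c = 25 and 16a + c = 46.
Subtracting: 7a = 21, so a = 3; then c = 25 − 3·9 = -2.
So f(t) = 3t² − 2, and f(2) = 10.

10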